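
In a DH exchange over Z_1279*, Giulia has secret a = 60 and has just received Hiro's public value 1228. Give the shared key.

Shared key K = 1228^60 mod 1279.
1228^1 ≡ 1228 (mod 1279)
1228^2 = (1228^1)^2 ≡ 1228^2 = 1507984 ≡ 43 (mod 1279)
1228^4 = (1228^2)^2 ≡ 43^2 = 1849 ≡ 570 (mod 1279)
1228^8 = (1228^4)^2 ≡ 570^2 = 324900 ≡ 34 (mod 1279)
1228^16 = (1228^8)^2 ≡ 34^2 = 1156 ≡ 1156 (mod 1279)
1228^32 = (1228^16)^2 ≡ 1156^2 = 1336336 ≡ 1060 (mod 1279)
1228^60 = 1228^32 · 1228^16 · 1228^8 · 1228^4 ≡ 1060 · 1156 · 34 · 570 ≡ 1141 (mod 1279).

1141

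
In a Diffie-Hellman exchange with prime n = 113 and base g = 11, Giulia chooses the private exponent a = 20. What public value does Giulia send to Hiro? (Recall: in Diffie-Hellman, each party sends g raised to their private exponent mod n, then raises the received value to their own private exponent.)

4

Public value = 11^20 mod 113.
11^1 ≡ 11 (mod 113)
11^2 = (11^1)^2 ≡ 11^2 = 121 ≡ 8 (mod 113)
11^4 = (11^2)^2 ≡ 8^2 = 64 ≡ 64 (mod 113)
11^8 = (11^4)^2 ≡ 64^2 = 4096 ≡ 28 (mod 113)
11^16 = (11^8)^2 ≡ 28^2 = 784 ≡ 106 (mod 113)
11^20 = 11^16 · 11^4 ≡ 106 · 64 ≡ 4 (mod 113).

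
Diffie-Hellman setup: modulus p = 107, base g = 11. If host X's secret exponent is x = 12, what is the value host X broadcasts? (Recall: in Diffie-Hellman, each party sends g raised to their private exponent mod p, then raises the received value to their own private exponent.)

53

Public value = 11^12 mod 107.
11^1 ≡ 11 (mod 107)
11^2 = (11^1)^2 ≡ 11^2 = 121 ≡ 14 (mod 107)
11^4 = (11^2)^2 ≡ 14^2 = 196 ≡ 89 (mod 107)
11^8 = (11^4)^2 ≡ 89^2 = 7921 ≡ 3 (mod 107)
11^12 = 11^8 · 11^4 ≡ 3 · 89 ≡ 53 (mod 107).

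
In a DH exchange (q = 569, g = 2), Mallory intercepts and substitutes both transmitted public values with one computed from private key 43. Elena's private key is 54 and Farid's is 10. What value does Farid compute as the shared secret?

553

Farid receives Mallory's public value M = 2^43 mod 569 instead of the honest one.
2^1 ≡ 2 (mod 569)
2^2 = (2^1)^2 ≡ 2^2 = 4 ≡ 4 (mod 569)
2^4 = (2^2)^2 ≡ 4^2 = 16 ≡ 16 (mod 569)
2^8 = (2^4)^2 ≡ 16^2 = 256 ≡ 256 (mod 569)
2^16 = (2^8)^2 ≡ 256^2 = 65536 ≡ 101 (mod 569)
2^32 = (2^16)^2 ≡ 101^2 = 10201 ≡ 528 (mod 569)
2^43 = 2^32 · 2^8 · 2^2 · 2^1 ≡ 528 · 256 · 4 · 2 ≡ 244 (mod 569).
So M = 244. Farid computes K = M^10 mod 569.
244^1 ≡ 244 (mod 569)
244^2 = (244^1)^2 ≡ 244^2 = 59536 ≡ 360 (mod 569)
244^4 = (244^2)^2 ≡ 360^2 = 129600 ≡ 437 (mod 569)
244^8 = (244^4)^2 ≡ 437^2 = 190969 ≡ 354 (mod 569)
244^10 = 244^8 · 244^2 ≡ 354 · 360 ≡ 553 (mod 569).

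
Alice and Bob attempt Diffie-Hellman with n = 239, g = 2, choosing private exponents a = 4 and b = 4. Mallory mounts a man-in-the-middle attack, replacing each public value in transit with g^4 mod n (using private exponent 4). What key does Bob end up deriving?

Bob receives Mallory's public value M = 2^4 mod 239 instead of the honest one.
2^1 ≡ 2 (mod 239)
2^2 = (2^1)^2 ≡ 2^2 = 4 ≡ 4 (mod 239)
2^4 = (2^2)^2 ≡ 4^2 = 16 ≡ 16 (mod 239)
So M = 16. Bob computes K = M^4 mod 239.
16^1 ≡ 16 (mod 239)
16^2 = (16^1)^2 ≡ 16^2 = 256 ≡ 17 (mod 239)
16^4 = (16^2)^2 ≡ 17^2 = 289 ≡ 50 (mod 239)

50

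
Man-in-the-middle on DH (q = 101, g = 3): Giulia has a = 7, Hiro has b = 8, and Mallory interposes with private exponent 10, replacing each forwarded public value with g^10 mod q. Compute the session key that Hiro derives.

Hiro receives Mallory's public value M = 3^10 mod 101 instead of the honest one.
3^1 ≡ 3 (mod 101)
3^2 = (3^1)^2 ≡ 3^2 = 9 ≡ 9 (mod 101)
3^4 = (3^2)^2 ≡ 9^2 = 81 ≡ 81 (mod 101)
3^8 = (3^4)^2 ≡ 81^2 = 6561 ≡ 97 (mod 101)
3^10 = 3^8 · 3^2 ≡ 97 · 9 ≡ 65 (mod 101).
So M = 65. Hiro computes K = M^8 mod 101.
65^1 ≡ 65 (mod 101)
65^2 = (65^1)^2 ≡ 65^2 = 4225 ≡ 84 (mod 101)
65^4 = (65^2)^2 ≡ 84^2 = 7056 ≡ 87 (mod 101)
65^8 = (65^4)^2 ≡ 87^2 = 7569 ≡ 95 (mod 101)

95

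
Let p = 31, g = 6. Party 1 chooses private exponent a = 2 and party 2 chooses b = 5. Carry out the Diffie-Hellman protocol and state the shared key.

25

Party 2 sends B = g^b mod p = 6^5 mod 31.
6^1 ≡ 6 (mod 31)
6^2 = (6^1)^2 ≡ 6^2 = 36 ≡ 5 (mod 31)
6^4 = (6^2)^2 ≡ 5^2 = 25 ≡ 25 (mod 31)
6^5 = 6^4 · 6^1 ≡ 25 · 6 ≡ 26 (mod 31).
So B = 26. Party 1 then computes K = B^a mod p = 26^2 mod 31.
26^1 ≡ 26 (mod 31)
26^2 = (26^1)^2 ≡ 26^2 = 676 ≡ 25 (mod 31)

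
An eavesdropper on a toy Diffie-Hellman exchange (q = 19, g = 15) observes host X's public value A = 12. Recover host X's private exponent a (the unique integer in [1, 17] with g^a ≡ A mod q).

3

Try successive powers of 15 modulo 19:
15^1 ≡ 15
15^2 ≡ 16
15^3 ≡ 12
Found: a = 3.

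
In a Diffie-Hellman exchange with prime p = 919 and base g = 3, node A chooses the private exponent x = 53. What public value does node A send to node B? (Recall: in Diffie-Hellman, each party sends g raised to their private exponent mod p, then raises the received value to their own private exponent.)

Public value = 3^53 (mod 919).
3^1 ≡ 3 (mod 919)
3^2 = (3^1)^2 ≡ 3^2 = 9 ≡ 9 (mod 919)
3^4 = (3^2)^2 ≡ 9^2 = 81 ≡ 81 (mod 919)
3^8 = (3^4)^2 ≡ 81^2 = 6561 ≡ 128 (mod 919)
3^16 = (3^8)^2 ≡ 128^2 = 16384 ≡ 761 (mod 919)
3^32 = (3^16)^2 ≡ 761^2 = 579121 ≡ 151 (mod 919)
3^53 = 3^32 · 3^16 · 3^4 · 3^1 ≡ 151 · 761 · 81 · 3 ≡ 477 (mod 919).

477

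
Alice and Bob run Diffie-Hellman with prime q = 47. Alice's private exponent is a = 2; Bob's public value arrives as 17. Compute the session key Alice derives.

7

Shared key K = 17^2 mod 47.
17^1 ≡ 17 (mod 47)
17^2 = (17^1)^2 ≡ 17^2 = 289 ≡ 7 (mod 47)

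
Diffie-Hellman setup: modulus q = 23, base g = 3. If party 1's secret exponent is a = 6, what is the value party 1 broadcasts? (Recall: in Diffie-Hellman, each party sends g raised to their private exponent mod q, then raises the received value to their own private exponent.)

16

Public value = 3^6 mod 23.
3^1 ≡ 3 (mod 23)
3^2 = (3^1)^2 ≡ 3^2 = 9 ≡ 9 (mod 23)
3^4 = (3^2)^2 ≡ 9^2 = 81 ≡ 12 (mod 23)
3^6 = 3^4 · 3^2 ≡ 12 · 9 ≡ 16 (mod 23).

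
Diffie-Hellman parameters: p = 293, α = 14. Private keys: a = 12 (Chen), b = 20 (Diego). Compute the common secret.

141

Chen sends A = α^a mod p = 14^12 mod 293.
14^1 ≡ 14 (mod 293)
14^2 = (14^1)^2 ≡ 14^2 = 196 ≡ 196 (mod 293)
14^4 = (14^2)^2 ≡ 196^2 = 38416 ≡ 33 (mod 293)
14^8 = (14^4)^2 ≡ 33^2 = 1089 ≡ 210 (mod 293)
14^12 = 14^8 · 14^4 ≡ 210 · 33 ≡ 191 (mod 293).
So A = 191. Diego then computes K = A^b mod p = 191^20 mod 293.
191^1 ≡ 191 (mod 293)
191^2 = (191^1)^2 ≡ 191^2 = 36481 ≡ 149 (mod 293)
191^4 = (191^2)^2 ≡ 149^2 = 22201 ≡ 226 (mod 293)
191^8 = (191^4)^2 ≡ 226^2 = 51076 ≡ 94 (mod 293)
191^16 = (191^8)^2 ≡ 94^2 = 8836 ≡ 46 (mod 293)
191^20 = 191^16 · 191^4 ≡ 46 · 226 ≡ 141 (mod 293).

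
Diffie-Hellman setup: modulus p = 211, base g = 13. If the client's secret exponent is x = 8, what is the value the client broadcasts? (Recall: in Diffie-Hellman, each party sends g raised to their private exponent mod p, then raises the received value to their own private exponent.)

79

Public value = 13^8 mod 211.
13^1 ≡ 13 (mod 211)
13^2 = (13^1)^2 ≡ 13^2 = 169 ≡ 169 (mod 211)
13^4 = (13^2)^2 ≡ 169^2 = 28561 ≡ 76 (mod 211)
13^8 = (13^4)^2 ≡ 76^2 = 5776 ≡ 79 (mod 211)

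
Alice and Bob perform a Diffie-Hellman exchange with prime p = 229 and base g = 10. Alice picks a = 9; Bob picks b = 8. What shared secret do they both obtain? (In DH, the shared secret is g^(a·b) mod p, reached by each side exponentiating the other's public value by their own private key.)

Alice sends A = g^a mod p = 10^9 mod 229.
10^1 ≡ 10 (mod 229)
10^2 = (10^1)^2 ≡ 10^2 = 100 ≡ 100 (mod 229)
10^4 = (10^2)^2 ≡ 100^2 = 10000 ≡ 153 (mod 229)
10^8 = (10^4)^2 ≡ 153^2 = 23409 ≡ 51 (mod 229)
10^9 = 10^8 · 10^1 ≡ 51 · 10 ≡ 52 (mod 229).
So A = 52. Bob then computes K = A^b mod p = 52^8 mod 229.
52^1 ≡ 52 (mod 229)
52^2 = (52^1)^2 ≡ 52^2 = 2704 ≡ 185 (mod 229)
52^4 = (52^2)^2 ≡ 185^2 = 34225 ≡ 104 (mod 229)
52^8 = (52^4)^2 ≡ 104^2 = 10816 ≡ 53 (mod 229)

53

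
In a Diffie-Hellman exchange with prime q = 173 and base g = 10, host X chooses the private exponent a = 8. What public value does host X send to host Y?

118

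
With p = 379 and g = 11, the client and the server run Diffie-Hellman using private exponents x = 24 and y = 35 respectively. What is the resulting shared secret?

185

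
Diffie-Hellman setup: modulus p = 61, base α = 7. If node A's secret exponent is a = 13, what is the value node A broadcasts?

Public value = 7^13 mod 61.
7^1 ≡ 7 (mod 61)
7^2 = (7^1)^2 ≡ 7^2 = 49 ≡ 49 (mod 61)
7^4 = (7^2)^2 ≡ 49^2 = 2401 ≡ 22 (mod 61)
7^8 = (7^4)^2 ≡ 22^2 = 484 ≡ 57 (mod 61)
7^13 = 7^8 · 7^4 · 7^1 ≡ 57 · 22 · 7 ≡ 55 (mod 61).

55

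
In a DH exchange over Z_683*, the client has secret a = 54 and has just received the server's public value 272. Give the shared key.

291

Shared key K = 272^54 mod 683.
272^1 ≡ 272 (mod 683)
272^2 = (272^1)^2 ≡ 272^2 = 73984 ≡ 220 (mod 683)
272^4 = (272^2)^2 ≡ 220^2 = 48400 ≡ 590 (mod 683)
272^8 = (272^4)^2 ≡ 590^2 = 348100 ≡ 453 (mod 683)
272^16 = (272^8)^2 ≡ 453^2 = 205209 ≡ 309 (mod 683)
272^32 = (272^16)^2 ≡ 309^2 = 95481 ≡ 544 (mod 683)
272^54 = 272^32 · 272^16 · 272^4 · 272^2 ≡ 544 · 309 · 590 · 220 ≡ 291 (mod 683).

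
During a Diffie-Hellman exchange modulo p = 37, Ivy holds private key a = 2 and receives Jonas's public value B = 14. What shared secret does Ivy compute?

11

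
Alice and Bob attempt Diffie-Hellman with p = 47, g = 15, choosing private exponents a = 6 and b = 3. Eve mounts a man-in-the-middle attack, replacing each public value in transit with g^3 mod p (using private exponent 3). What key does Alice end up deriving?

Alice receives Eve's public value M = 15^3 mod 47 instead of the honest one.
15^1 ≡ 15 (mod 47)
15^2 = (15^1)^2 ≡ 15^2 = 225 ≡ 37 (mod 47)
15^3 = 15^2 · 15^1 ≡ 37 · 15 ≡ 38 (mod 47).
So M = 38. Alice computes K = M^6 mod 47.
38^1 ≡ 38 (mod 47)
38^2 = (38^1)^2 ≡ 38^2 = 1444 ≡ 34 (mod 47)
38^4 = (38^2)^2 ≡ 34^2 = 1156 ≡ 28 (mod 47)
38^6 = 38^4 · 38^2 ≡ 28 · 34 ≡ 12 (mod 47).

12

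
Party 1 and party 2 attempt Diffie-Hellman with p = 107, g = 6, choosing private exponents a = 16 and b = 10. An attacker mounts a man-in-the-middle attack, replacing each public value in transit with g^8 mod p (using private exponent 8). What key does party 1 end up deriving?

19

Party 1 receives an attacker's public value M = 6^8 mod 107 instead of the honest one.
6^1 ≡ 6 (mod 107)
6^2 = (6^1)^2 ≡ 6^2 = 36 ≡ 36 (mod 107)
6^4 = (6^2)^2 ≡ 36^2 = 1296 ≡ 12 (mod 107)
6^8 = (6^4)^2 ≡ 12^2 = 144 ≡ 37 (mod 107)
So M = 37. Party 1 computes K = M^16 mod 107.
37^1 ≡ 37 (mod 107)
37^2 = (37^1)^2 ≡ 37^2 = 1369 ≡ 85 (mod 107)
37^4 = (37^2)^2 ≡ 85^2 = 7225 ≡ 56 (mod 107)
37^8 = (37^4)^2 ≡ 56^2 = 3136 ≡ 33 (mod 107)
37^16 = (37^8)^2 ≡ 33^2 = 1089 ≡ 19 (mod 107)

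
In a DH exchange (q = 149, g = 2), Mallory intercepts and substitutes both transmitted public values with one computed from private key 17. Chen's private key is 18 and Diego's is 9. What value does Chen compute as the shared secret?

Chen receives Mallory's public value M = 2^17 mod 149 instead of the honest one.
2^1 ≡ 2 (mod 149)
2^2 = (2^1)^2 ≡ 2^2 = 4 ≡ 4 (mod 149)
2^4 = (2^2)^2 ≡ 4^2 = 16 ≡ 16 (mod 149)
2^8 = (2^4)^2 ≡ 16^2 = 256 ≡ 107 (mod 149)
2^16 = (2^8)^2 ≡ 107^2 = 11449 ≡ 125 (mod 149)
2^17 = 2^16 · 2^1 ≡ 125 · 2 ≡ 101 (mod 149).
So M = 101. Chen computes K = M^18 mod 149.
101^1 ≡ 101 (mod 149)
101^2 = (101^1)^2 ≡ 101^2 = 10201 ≡ 69 (mod 149)
101^4 = (101^2)^2 ≡ 69^2 = 4761 ≡ 142 (mod 149)
101^8 = (101^4)^2 ≡ 142^2 = 20164 ≡ 49 (mod 149)
101^16 = (101^8)^2 ≡ 49^2 = 2401 ≡ 17 (mod 149)
101^18 = 101^16 · 101^2 ≡ 17 · 69 ≡ 130 (mod 149).

130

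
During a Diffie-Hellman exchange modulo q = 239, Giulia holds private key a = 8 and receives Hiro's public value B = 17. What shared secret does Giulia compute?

150

Shared key K = 17^8 mod 239.
17^1 ≡ 17 (mod 239)
17^2 = (17^1)^2 ≡ 17^2 = 289 ≡ 50 (mod 239)
17^4 = (17^2)^2 ≡ 50^2 = 2500 ≡ 110 (mod 239)
17^8 = (17^4)^2 ≡ 110^2 = 12100 ≡ 150 (mod 239)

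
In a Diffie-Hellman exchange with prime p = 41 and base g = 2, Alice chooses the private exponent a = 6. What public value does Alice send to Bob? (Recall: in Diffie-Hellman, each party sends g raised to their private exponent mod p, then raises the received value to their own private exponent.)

Public value = 2^6 mod 41.
2^1 ≡ 2 (mod 41)
2^2 = (2^1)^2 ≡ 2^2 = 4 ≡ 4 (mod 41)
2^4 = (2^2)^2 ≡ 4^2 = 16 ≡ 16 (mod 41)
2^6 = 2^4 · 2^2 ≡ 16 · 4 ≡ 23 (mod 41).

23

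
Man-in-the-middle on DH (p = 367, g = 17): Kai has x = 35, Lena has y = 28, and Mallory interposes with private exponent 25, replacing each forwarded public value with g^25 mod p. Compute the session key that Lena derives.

30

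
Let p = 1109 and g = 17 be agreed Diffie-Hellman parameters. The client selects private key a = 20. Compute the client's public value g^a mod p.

Public value = 17^20 mod 1109.
17^1 ≡ 17 (mod 1109)
17^2 = (17^1)^2 ≡ 17^2 = 289 ≡ 289 (mod 1109)
17^4 = (17^2)^2 ≡ 289^2 = 83521 ≡ 346 (mod 1109)
17^8 = (17^4)^2 ≡ 346^2 = 119716 ≡ 1053 (mod 1109)
17^16 = (17^8)^2 ≡ 1053^2 = 1108809 ≡ 918 (mod 1109)
17^20 = 17^16 · 17^4 ≡ 918 · 346 ≡ 454 (mod 1109).

454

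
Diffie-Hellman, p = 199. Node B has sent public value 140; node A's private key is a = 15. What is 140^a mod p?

139

Shared key K = 140^15 mod 199.
140^1 ≡ 140 (mod 199)
140^2 = (140^1)^2 ≡ 140^2 = 19600 ≡ 98 (mod 199)
140^4 = (140^2)^2 ≡ 98^2 = 9604 ≡ 52 (mod 199)
140^8 = (140^4)^2 ≡ 52^2 = 2704 ≡ 117 (mod 199)
140^15 = 140^8 · 140^4 · 140^2 · 140^1 ≡ 117 · 52 · 98 · 140 ≡ 139 (mod 199).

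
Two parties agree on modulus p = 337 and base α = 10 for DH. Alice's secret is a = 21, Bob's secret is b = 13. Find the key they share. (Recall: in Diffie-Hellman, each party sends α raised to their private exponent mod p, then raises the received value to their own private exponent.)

Bob sends B = α^b mod p = 10^13 mod 337.
10^1 ≡ 10 (mod 337)
10^2 = (10^1)^2 ≡ 10^2 = 100 ≡ 100 (mod 337)
10^4 = (10^2)^2 ≡ 100^2 = 10000 ≡ 227 (mod 337)
10^8 = (10^4)^2 ≡ 227^2 = 51529 ≡ 305 (mod 337)
10^13 = 10^8 · 10^4 · 10^1 ≡ 305 · 227 · 10 ≡ 152 (mod 337).
So B = 152. Alice then computes K = B^a mod p = 152^21 mod 337.
152^1 ≡ 152 (mod 337)
152^2 = (152^1)^2 ≡ 152^2 = 23104 ≡ 188 (mod 337)
152^4 = (152^2)^2 ≡ 188^2 = 35344 ≡ 296 (mod 337)
152^8 = (152^4)^2 ≡ 296^2 = 87616 ≡ 333 (mod 337)
152^16 = (152^8)^2 ≡ 333^2 = 110889 ≡ 16 (mod 337)
152^21 = 152^16 · 152^4 · 152^1 ≡ 16 · 296 · 152 ≡ 40 (mod 337).

40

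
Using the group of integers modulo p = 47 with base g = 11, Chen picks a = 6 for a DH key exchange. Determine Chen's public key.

37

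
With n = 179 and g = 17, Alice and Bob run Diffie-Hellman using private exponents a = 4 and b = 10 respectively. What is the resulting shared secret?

19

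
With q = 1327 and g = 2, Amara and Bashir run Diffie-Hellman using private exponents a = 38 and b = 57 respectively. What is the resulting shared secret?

1289

Amara sends A = g^a mod q = 2^38 mod 1327.
2^1 ≡ 2 (mod 1327)
2^2 = (2^1)^2 ≡ 2^2 = 4 ≡ 4 (mod 1327)
2^4 = (2^2)^2 ≡ 4^2 = 16 ≡ 16 (mod 1327)
2^8 = (2^4)^2 ≡ 16^2 = 256 ≡ 256 (mod 1327)
2^16 = (2^8)^2 ≡ 256^2 = 65536 ≡ 513 (mod 1327)
2^32 = (2^16)^2 ≡ 513^2 = 263169 ≡ 423 (mod 1327)
2^38 = 2^32 · 2^4 · 2^2 ≡ 423 · 16 · 4 ≡ 532 (mod 1327).
So A = 532. Bashir then computes K = A^b mod q = 532^57 mod 1327.
532^1 ≡ 532 (mod 1327)
532^2 = (532^1)^2 ≡ 532^2 = 283024 ≡ 373 (mod 1327)
532^4 = (532^2)^2 ≡ 373^2 = 139129 ≡ 1121 (mod 1327)
532^8 = (532^4)^2 ≡ 1121^2 = 1256641 ≡ 1299 (mod 1327)
532^16 = (532^8)^2 ≡ 1299^2 = 1687401 ≡ 784 (mod 1327)
532^32 = (532^16)^2 ≡ 784^2 = 614656 ≡ 255 (mod 1327)
532^57 = 532^32 · 532^16 · 532^8 · 532^1 ≡ 255 · 784 · 1299 · 532 ≡ 1289 (mod 1327).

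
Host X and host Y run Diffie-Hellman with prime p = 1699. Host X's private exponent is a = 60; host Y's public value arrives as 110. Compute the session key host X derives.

Shared key K = 110^60 mod 1699.
110^1 ≡ 110 (mod 1699)
110^2 = (110^1)^2 ≡ 110^2 = 12100 ≡ 207 (mod 1699)
110^4 = (110^2)^2 ≡ 207^2 = 42849 ≡ 374 (mod 1699)
110^8 = (110^4)^2 ≡ 374^2 = 139876 ≡ 558 (mod 1699)
110^16 = (110^8)^2 ≡ 558^2 = 311364 ≡ 447 (mod 1699)
110^32 = (110^16)^2 ≡ 447^2 = 199809 ≡ 1026 (mod 1699)
110^60 = 110^32 · 110^16 · 110^8 · 110^4 ≡ 1026 · 447 · 558 · 374 ≡ 198 (mod 1699).

198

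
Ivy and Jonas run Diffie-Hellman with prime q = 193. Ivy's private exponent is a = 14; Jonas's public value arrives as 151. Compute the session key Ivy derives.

50

Shared key K = 151^14 mod 193.
151^1 ≡ 151 (mod 193)
151^2 = (151^1)^2 ≡ 151^2 = 22801 ≡ 27 (mod 193)
151^4 = (151^2)^2 ≡ 27^2 = 729 ≡ 150 (mod 193)
151^8 = (151^4)^2 ≡ 150^2 = 22500 ≡ 112 (mod 193)
151^14 = 151^8 · 151^4 · 151^2 ≡ 112 · 150 · 27 ≡ 50 (mod 193).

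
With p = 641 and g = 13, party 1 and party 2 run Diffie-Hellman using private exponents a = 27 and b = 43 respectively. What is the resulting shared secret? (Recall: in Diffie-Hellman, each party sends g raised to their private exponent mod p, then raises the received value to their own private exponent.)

13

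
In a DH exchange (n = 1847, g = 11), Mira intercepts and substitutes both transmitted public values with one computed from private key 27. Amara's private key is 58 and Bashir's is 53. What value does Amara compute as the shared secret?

Amara receives Mira's public value M = 11^27 mod 1847 instead of the honest one.
11^1 ≡ 11 (mod 1847)
11^2 = (11^1)^2 ≡ 11^2 = 121 ≡ 121 (mod 1847)
11^4 = (11^2)^2 ≡ 121^2 = 14641 ≡ 1712 (mod 1847)
11^8 = (11^4)^2 ≡ 1712^2 = 2930944 ≡ 1602 (mod 1847)
11^16 = (11^8)^2 ≡ 1602^2 = 2566404 ≡ 921 (mod 1847)
11^27 = 11^16 · 11^8 · 11^2 · 11^1 ≡ 921 · 1602 · 121 · 11 ≡ 1634 (mod 1847).
So M = 1634. Amara computes K = M^58 mod 1847.
1634^1 ≡ 1634 (mod 1847)
1634^2 = (1634^1)^2 ≡ 1634^2 = 2669956 ≡ 1041 (mod 1847)
1634^4 = (1634^2)^2 ≡ 1041^2 = 1083681 ≡ 1339 (mod 1847)
1634^8 = (1634^4)^2 ≡ 1339^2 = 1792921 ≡ 1331 (mod 1847)
1634^16 = (1634^8)^2 ≡ 1331^2 = 1771561 ≡ 288 (mod 1847)
1634^32 = (1634^16)^2 ≡ 288^2 = 82944 ≡ 1676 (mod 1847)
1634^58 = 1634^32 · 1634^16 · 1634^8 · 1634^2 ≡ 1676 · 288 · 1331 · 1041 ≡ 1712 (mod 1847).

1712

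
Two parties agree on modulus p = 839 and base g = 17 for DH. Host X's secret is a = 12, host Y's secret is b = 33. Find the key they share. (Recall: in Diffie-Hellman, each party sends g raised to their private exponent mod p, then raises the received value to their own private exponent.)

222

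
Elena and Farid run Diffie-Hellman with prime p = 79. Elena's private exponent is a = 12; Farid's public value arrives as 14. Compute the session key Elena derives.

Shared key K = 14^12 mod 79.
14^1 ≡ 14 (mod 79)
14^2 = (14^1)^2 ≡ 14^2 = 196 ≡ 38 (mod 79)
14^4 = (14^2)^2 ≡ 38^2 = 1444 ≡ 22 (mod 79)
14^8 = (14^4)^2 ≡ 22^2 = 484 ≡ 10 (mod 79)
14^12 = 14^8 · 14^4 ≡ 10 · 22 ≡ 62 (mod 79).

62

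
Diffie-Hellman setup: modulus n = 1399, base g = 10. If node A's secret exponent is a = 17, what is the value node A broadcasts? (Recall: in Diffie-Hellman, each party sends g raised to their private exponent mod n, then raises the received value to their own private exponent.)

Public value = 10^17 mod 1399.
10^1 ≡ 10 (mod 1399)
10^2 = (10^1)^2 ≡ 10^2 = 100 ≡ 100 (mod 1399)
10^4 = (10^2)^2 ≡ 100^2 = 10000 ≡ 207 (mod 1399)
10^8 = (10^4)^2 ≡ 207^2 = 42849 ≡ 879 (mod 1399)
10^16 = (10^8)^2 ≡ 879^2 = 772641 ≡ 393 (mod 1399)
10^17 = 10^16 · 10^1 ≡ 393 · 10 ≡ 1132 (mod 1399).

1132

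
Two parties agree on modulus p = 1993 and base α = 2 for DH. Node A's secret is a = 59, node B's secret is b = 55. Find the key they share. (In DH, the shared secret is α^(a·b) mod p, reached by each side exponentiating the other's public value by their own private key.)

253

Node B sends B = α^b mod p = 2^55 mod 1993.
2^1 ≡ 2 (mod 1993)
2^2 = (2^1)^2 ≡ 2^2 = 4 ≡ 4 (mod 1993)
2^4 = (2^2)^2 ≡ 4^2 = 16 ≡ 16 (mod 1993)
2^8 = (2^4)^2 ≡ 16^2 = 256 ≡ 256 (mod 1993)
2^16 = (2^8)^2 ≡ 256^2 = 65536 ≡ 1760 (mod 1993)
2^32 = (2^16)^2 ≡ 1760^2 = 3097600 ≡ 478 (mod 1993)
2^55 = 2^32 · 2^16 · 2^4 · 2^2 · 2^1 ≡ 478 · 1760 · 16 · 4 · 2 ≡ 57 (mod 1993).
So B = 57. Node A then computes K = B^a mod p = 57^59 mod 1993.
57^1 ≡ 57 (mod 1993)
57^2 = (57^1)^2 ≡ 57^2 = 3249 ≡ 1256 (mod 1993)
57^4 = (57^2)^2 ≡ 1256^2 = 1577536 ≡ 1073 (mod 1993)
57^8 = (57^4)^2 ≡ 1073^2 = 1151329 ≡ 1368 (mod 1993)
57^16 = (57^8)^2 ≡ 1368^2 = 1871424 ≡ 1990 (mod 1993)
57^32 = (57^16)^2 ≡ 1990^2 = 3960100 ≡ 9 (mod 1993)
57^59 = 57^32 · 57^16 · 57^8 · 57^2 · 57^1 ≡ 9 · 1990 · 1368 · 1256 · 57 ≡ 253 (mod 1993).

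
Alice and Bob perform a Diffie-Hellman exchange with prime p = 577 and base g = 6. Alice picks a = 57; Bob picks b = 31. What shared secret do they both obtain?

361

Bob sends B = g^b mod p = 6^31 mod 577.
6^1 ≡ 6 (mod 577)
6^2 = (6^1)^2 ≡ 6^2 = 36 ≡ 36 (mod 577)
6^4 = (6^2)^2 ≡ 36^2 = 1296 ≡ 142 (mod 577)
6^8 = (6^4)^2 ≡ 142^2 = 20164 ≡ 546 (mod 577)
6^16 = (6^8)^2 ≡ 546^2 = 298116 ≡ 384 (mod 577)
6^31 = 6^16 · 6^8 · 6^4 · 6^2 · 6^1 ≡ 384 · 546 · 142 · 36 · 6 ≡ 342 (mod 577).
So B = 342. Alice then computes K = B^a mod p = 342^57 mod 577.
342^1 ≡ 342 (mod 577)
342^2 = (342^1)^2 ≡ 342^2 = 116964 ≡ 410 (mod 577)
342^4 = (342^2)^2 ≡ 410^2 = 168100 ≡ 193 (mod 577)
342^8 = (342^4)^2 ≡ 193^2 = 37249 ≡ 321 (mod 577)
342^16 = (342^8)^2 ≡ 321^2 = 103041 ≡ 335 (mod 577)
342^32 = (342^16)^2 ≡ 335^2 = 112225 ≡ 287 (mod 577)
342^57 = 342^32 · 342^16 · 342^8 · 342^1 ≡ 287 · 335 · 321 · 342 ≡ 361 (mod 577).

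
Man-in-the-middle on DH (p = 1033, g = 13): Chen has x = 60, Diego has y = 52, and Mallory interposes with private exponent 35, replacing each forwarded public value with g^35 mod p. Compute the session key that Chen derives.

Chen receives Mallory's public value M = 13^35 mod 1033 instead of the honest one.
13^1 ≡ 13 (mod 1033)
13^2 = (13^1)^2 ≡ 13^2 = 169 ≡ 169 (mod 1033)
13^4 = (13^2)^2 ≡ 169^2 = 28561 ≡ 670 (mod 1033)
13^8 = (13^4)^2 ≡ 670^2 = 448900 ≡ 578 (mod 1033)
13^16 = (13^8)^2 ≡ 578^2 = 334084 ≡ 425 (mod 1033)
13^32 = (13^16)^2 ≡ 425^2 = 180625 ≡ 883 (mod 1033)
13^35 = 13^32 · 13^2 · 13^1 ≡ 883 · 169 · 13 ≡ 1010 (mod 1033).
So M = 1010. Chen computes K = M^60 mod 1033.
1010^1 ≡ 1010 (mod 1033)
1010^2 = (1010^1)^2 ≡ 1010^2 = 1020100 ≡ 529 (mod 1033)
1010^4 = (1010^2)^2 ≡ 529^2 = 279841 ≡ 931 (mod 1033)
1010^8 = (1010^4)^2 ≡ 931^2 = 866761 ≡ 74 (mod 1033)
1010^16 = (1010^8)^2 ≡ 74^2 = 5476 ≡ 311 (mod 1033)
1010^32 = (1010^16)^2 ≡ 311^2 = 96721 ≡ 652 (mod 1033)
1010^60 = 1010^32 · 1010^16 · 1010^8 · 1010^4 ≡ 652 · 311 · 74 · 931 ≡ 734 (mod 1033).

734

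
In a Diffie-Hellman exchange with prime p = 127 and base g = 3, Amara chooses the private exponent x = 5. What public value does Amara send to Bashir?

Public value = 3^5 mod 127.
3^1 ≡ 3 (mod 127)
3^2 = (3^1)^2 ≡ 3^2 = 9 ≡ 9 (mod 127)
3^4 = (3^2)^2 ≡ 9^2 = 81 ≡ 81 (mod 127)
3^5 = 3^4 · 3^1 ≡ 81 · 3 ≡ 116 (mod 127).

116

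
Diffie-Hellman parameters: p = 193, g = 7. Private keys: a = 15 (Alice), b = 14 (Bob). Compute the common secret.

Bob sends B = g^b mod p = 7^14 mod 193.
7^1 ≡ 7 (mod 193)
7^2 = (7^1)^2 ≡ 7^2 = 49 ≡ 49 (mod 193)
7^4 = (7^2)^2 ≡ 49^2 = 2401 ≡ 85 (mod 193)
7^8 = (7^4)^2 ≡ 85^2 = 7225 ≡ 84 (mod 193)
7^14 = 7^8 · 7^4 · 7^2 ≡ 84 · 85 · 49 ≡ 144 (mod 193).
So B = 144. Alice then computes K = B^a mod p = 144^15 mod 193.
144^1 ≡ 144 (mod 193)
144^2 = (144^1)^2 ≡ 144^2 = 20736 ≡ 85 (mod 193)
144^4 = (144^2)^2 ≡ 85^2 = 7225 ≡ 84 (mod 193)
144^8 = (144^4)^2 ≡ 84^2 = 7056 ≡ 108 (mod 193)
144^15 = 144^8 · 144^4 · 144^2 · 144^1 ≡ 108 · 84 · 85 · 144 ≡ 81 (mod 193).

81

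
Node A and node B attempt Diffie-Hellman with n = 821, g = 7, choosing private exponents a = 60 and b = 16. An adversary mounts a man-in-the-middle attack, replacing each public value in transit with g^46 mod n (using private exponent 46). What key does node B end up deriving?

529

Node B receives an adversary's public value M = 7^46 mod 821 instead of the honest one.
7^1 ≡ 7 (mod 821)
7^2 = (7^1)^2 ≡ 7^2 = 49 ≡ 49 (mod 821)
7^4 = (7^2)^2 ≡ 49^2 = 2401 ≡ 759 (mod 821)
7^8 = (7^4)^2 ≡ 759^2 = 576081 ≡ 560 (mod 821)
7^16 = (7^8)^2 ≡ 560^2 = 313600 ≡ 799 (mod 821)
7^32 = (7^16)^2 ≡ 799^2 = 638401 ≡ 484 (mod 821)
7^46 = 7^32 · 7^8 · 7^4 · 7^2 ≡ 484 · 560 · 759 · 49 ≡ 788 (mod 821).
So M = 788. Node B computes K = M^16 mod 821.
788^1 ≡ 788 (mod 821)
788^2 = (788^1)^2 ≡ 788^2 = 620944 ≡ 268 (mod 821)
788^4 = (788^2)^2 ≡ 268^2 = 71824 ≡ 397 (mod 821)
788^8 = (788^4)^2 ≡ 397^2 = 157609 ≡ 798 (mod 821)
788^16 = (788^8)^2 ≡ 798^2 = 636804 ≡ 529 (mod 821)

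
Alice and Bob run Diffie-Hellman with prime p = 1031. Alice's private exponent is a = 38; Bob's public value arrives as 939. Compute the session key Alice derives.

Shared key K = 939^38 mod 1031.
939^1 ≡ 939 (mod 1031)
939^2 = (939^1)^2 ≡ 939^2 = 881721 ≡ 216 (mod 1031)
939^4 = (939^2)^2 ≡ 216^2 = 46656 ≡ 261 (mod 1031)
939^8 = (939^4)^2 ≡ 261^2 = 68121 ≡ 75 (mod 1031)
939^16 = (939^8)^2 ≡ 75^2 = 5625 ≡ 470 (mod 1031)
939^32 = (939^16)^2 ≡ 470^2 = 220900 ≡ 266 (mod 1031)
939^38 = 939^32 · 939^4 · 939^2 ≡ 266 · 261 · 216 ≡ 121 (mod 1031).

121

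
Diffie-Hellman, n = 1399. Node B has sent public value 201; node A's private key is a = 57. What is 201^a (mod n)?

749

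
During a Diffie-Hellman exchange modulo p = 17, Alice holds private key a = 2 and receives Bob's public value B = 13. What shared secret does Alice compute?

Shared key K = 13^2 mod 17.
13^1 ≡ 13 (mod 17)
13^2 = (13^1)^2 ≡ 13^2 = 169 ≡ 16 (mod 17)

16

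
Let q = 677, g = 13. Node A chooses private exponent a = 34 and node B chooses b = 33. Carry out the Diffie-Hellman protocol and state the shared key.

619

Node A sends A = g^a mod q = 13^34 mod 677.
13^1 ≡ 13 (mod 677)
13^2 = (13^1)^2 ≡ 13^2 = 169 ≡ 169 (mod 677)
13^4 = (13^2)^2 ≡ 169^2 = 28561 ≡ 127 (mod 677)
13^8 = (13^4)^2 ≡ 127^2 = 16129 ≡ 558 (mod 677)
13^16 = (13^8)^2 ≡ 558^2 = 311364 ≡ 621 (mod 677)
13^32 = (13^16)^2 ≡ 621^2 = 385641 ≡ 428 (mod 677)
13^34 = 13^32 · 13^2 ≡ 428 · 169 ≡ 570 (mod 677).
So A = 570. Node B then computes K = A^b mod q = 570^33 mod 677.
570^1 ≡ 570 (mod 677)
570^2 = (570^1)^2 ≡ 570^2 = 324900 ≡ 617 (mod 677)
570^4 = (570^2)^2 ≡ 617^2 = 380689 ≡ 215 (mod 677)
570^8 = (570^4)^2 ≡ 215^2 = 46225 ≡ 189 (mod 677)
570^16 = (570^8)^2 ≡ 189^2 = 35721 ≡ 517 (mod 677)
570^32 = (570^16)^2 ≡ 517^2 = 267289 ≡ 551 (mod 677)
570^33 = 570^32 · 570^1 ≡ 551 · 570 ≡ 619 (mod 677).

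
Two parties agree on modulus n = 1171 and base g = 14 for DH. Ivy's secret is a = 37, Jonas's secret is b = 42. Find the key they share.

125

Ivy sends A = g^a mod n = 14^37 mod 1171.
14^1 ≡ 14 (mod 1171)
14^2 = (14^1)^2 ≡ 14^2 = 196 ≡ 196 (mod 1171)
14^4 = (14^2)^2 ≡ 196^2 = 38416 ≡ 944 (mod 1171)
14^8 = (14^4)^2 ≡ 944^2 = 891136 ≡ 5 (mod 1171)
14^16 = (14^8)^2 ≡ 5^2 = 25 ≡ 25 (mod 1171)
14^32 = (14^16)^2 ≡ 25^2 = 625 ≡ 625 (mod 1171)
14^37 = 14^32 · 14^4 · 14^1 ≡ 625 · 944 · 14 ≡ 937 (mod 1171).
So A = 937. Jonas then computes K = A^b mod n = 937^42 mod 1171.
937^1 ≡ 937 (mod 1171)
937^2 = (937^1)^2 ≡ 937^2 = 877969 ≡ 890 (mod 1171)
937^4 = (937^2)^2 ≡ 890^2 = 792100 ≡ 504 (mod 1171)
937^8 = (937^4)^2 ≡ 504^2 = 254016 ≡ 1080 (mod 1171)
937^16 = (937^8)^2 ≡ 1080^2 = 1166400 ≡ 84 (mod 1171)
937^32 = (937^16)^2 ≡ 84^2 = 7056 ≡ 30 (mod 1171)
937^42 = 937^32 · 937^8 · 937^2 ≡ 30 · 1080 · 890 ≡ 125 (mod 1171).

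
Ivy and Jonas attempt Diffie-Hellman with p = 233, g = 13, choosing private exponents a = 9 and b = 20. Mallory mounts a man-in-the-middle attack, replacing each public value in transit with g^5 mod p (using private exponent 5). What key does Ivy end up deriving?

120

Ivy receives Mallory's public value M = 13^5 mod 233 instead of the honest one.
13^1 ≡ 13 (mod 233)
13^2 = (13^1)^2 ≡ 13^2 = 169 ≡ 169 (mod 233)
13^4 = (13^2)^2 ≡ 169^2 = 28561 ≡ 135 (mod 233)
13^5 = 13^4 · 13^1 ≡ 135 · 13 ≡ 124 (mod 233).
So M = 124. Ivy computes K = M^9 mod 233.
124^1 ≡ 124 (mod 233)
124^2 = (124^1)^2 ≡ 124^2 = 15376 ≡ 231 (mod 233)
124^4 = (124^2)^2 ≡ 231^2 = 53361 ≡ 4 (mod 233)
124^8 = (124^4)^2 ≡ 4^2 = 16 ≡ 16 (mod 233)
124^9 = 124^8 · 124^1 ≡ 16 · 124 ≡ 120 (mod 233).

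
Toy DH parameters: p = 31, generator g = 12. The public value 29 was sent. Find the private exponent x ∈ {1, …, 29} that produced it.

21

Try successive powers of 12 modulo 31:
12^1 ≡ 12
12^2 ≡ 20
12^3 ≡ 23
12^4 ≡ 28
12^5 ≡ 26
12^6 ≡ 2
12^7 ≡ 24
12^8 ≡ 9
12^9 ≡ 15
12^10 ≡ 25
12^11 ≡ 21
12^12 ≡ 4
12^13 ≡ 17
12^14 ≡ 18
12^15 ≡ 30
12^16 ≡ 19
12^17 ≡ 11
12^18 ≡ 8
12^19 ≡ 3
12^20 ≡ 5
12^21 ≡ 29
Found: x = 21.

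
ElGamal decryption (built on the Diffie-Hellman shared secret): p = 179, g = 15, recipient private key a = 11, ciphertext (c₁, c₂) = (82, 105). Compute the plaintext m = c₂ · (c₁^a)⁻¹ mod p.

132

Shared mask s = c₁^a mod p = 82^11 mod 179.
82^1 ≡ 82 (mod 179)
82^2 = (82^1)^2 ≡ 82^2 = 6724 ≡ 101 (mod 179)
82^4 = (82^2)^2 ≡ 101^2 = 10201 ≡ 177 (mod 179)
82^8 = (82^4)^2 ≡ 177^2 = 31329 ≡ 4 (mod 179)
82^11 = 82^8 · 82^2 · 82^1 ≡ 4 · 101 · 82 ≡ 13 (mod 179).
So s = 13; s⁻¹ ≡ 124 (mod 179).
m = c₂ · s⁻¹ mod 179 = 105 · 124 mod 179 = 132.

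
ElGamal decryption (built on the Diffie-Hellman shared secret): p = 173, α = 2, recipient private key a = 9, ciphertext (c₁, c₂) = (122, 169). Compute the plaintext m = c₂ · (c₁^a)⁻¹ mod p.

Shared mask s = c₁^a mod p = 122^9 mod 173.
122^1 ≡ 122 (mod 173)
122^2 = (122^1)^2 ≡ 122^2 = 14884 ≡ 6 (mod 173)
122^4 = (122^2)^2 ≡ 6^2 = 36 ≡ 36 (mod 173)
122^8 = (122^4)^2 ≡ 36^2 = 1296 ≡ 85 (mod 173)
122^9 = 122^8 · 122^1 ≡ 85 · 122 ≡ 163 (mod 173).
So s = 163; s⁻¹ ≡ 121 (mod 173).
m = c₂ · s⁻¹ mod 173 = 169 · 121 mod 173 = 35.

35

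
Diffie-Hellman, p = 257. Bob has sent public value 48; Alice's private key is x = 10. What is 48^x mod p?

61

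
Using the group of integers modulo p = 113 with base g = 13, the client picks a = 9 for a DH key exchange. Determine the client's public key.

22

Public value = 13^9 (mod 113).
13^1 ≡ 13 (mod 113)
13^2 = (13^1)^2 ≡ 13^2 = 169 ≡ 56 (mod 113)
13^4 = (13^2)^2 ≡ 56^2 = 3136 ≡ 85 (mod 113)
13^8 = (13^4)^2 ≡ 85^2 = 7225 ≡ 106 (mod 113)
13^9 = 13^8 · 13^1 ≡ 106 · 13 ≡ 22 (mod 113).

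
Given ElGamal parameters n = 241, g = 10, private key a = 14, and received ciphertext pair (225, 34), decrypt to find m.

Shared mask s = c₁^a mod n = 225^14 mod 241.
225^1 ≡ 225 (mod 241)
225^2 = (225^1)^2 ≡ 225^2 = 50625 ≡ 15 (mod 241)
225^4 = (225^2)^2 ≡ 15^2 = 225 ≡ 225 (mod 241)
225^8 = (225^4)^2 ≡ 225^2 = 50625 ≡ 15 (mod 241)
225^14 = 225^8 · 225^4 · 225^2 ≡ 15 · 225 · 15 ≡ 15 (mod 241).
So s = 15; s⁻¹ ≡ 225 (mod 241).
m = c₂ · s⁻¹ mod 241 = 34 · 225 mod 241 = 179.

179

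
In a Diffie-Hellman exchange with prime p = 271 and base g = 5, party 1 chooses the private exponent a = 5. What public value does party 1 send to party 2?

144

Public value = 5^5 (mod 271).
5^1 ≡ 5 (mod 271)
5^2 = (5^1)^2 ≡ 5^2 = 25 ≡ 25 (mod 271)
5^4 = (5^2)^2 ≡ 25^2 = 625 ≡ 83 (mod 271)
5^5 = 5^4 · 5^1 ≡ 83 · 5 ≡ 144 (mod 271).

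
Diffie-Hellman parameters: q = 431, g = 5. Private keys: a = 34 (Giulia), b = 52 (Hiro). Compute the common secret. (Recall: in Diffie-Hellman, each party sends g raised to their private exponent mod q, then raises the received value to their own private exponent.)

347

Giulia sends A = g^a mod q = 5^34 mod 431.
5^1 ≡ 5 (mod 431)
5^2 = (5^1)^2 ≡ 5^2 = 25 ≡ 25 (mod 431)
5^4 = (5^2)^2 ≡ 25^2 = 625 ≡ 194 (mod 431)
5^8 = (5^4)^2 ≡ 194^2 = 37636 ≡ 139 (mod 431)
5^16 = (5^8)^2 ≡ 139^2 = 19321 ≡ 357 (mod 431)
5^32 = (5^16)^2 ≡ 357^2 = 127449 ≡ 304 (mod 431)
5^34 = 5^32 · 5^2 ≡ 304 · 25 ≡ 273 (mod 431).
So A = 273. Hiro then computes K = A^b mod q = 273^52 mod 431.
273^1 ≡ 273 (mod 431)
273^2 = (273^1)^2 ≡ 273^2 = 74529 ≡ 397 (mod 431)
273^4 = (273^2)^2 ≡ 397^2 = 157609 ≡ 294 (mod 431)
273^8 = (273^4)^2 ≡ 294^2 = 86436 ≡ 236 (mod 431)
273^16 = (273^8)^2 ≡ 236^2 = 55696 ≡ 97 (mod 431)
273^32 = (273^16)^2 ≡ 97^2 = 9409 ≡ 358 (mod 431)
273^52 = 273^32 · 273^16 · 273^4 ≡ 358 · 97 · 294 ≡ 347 (mod 431).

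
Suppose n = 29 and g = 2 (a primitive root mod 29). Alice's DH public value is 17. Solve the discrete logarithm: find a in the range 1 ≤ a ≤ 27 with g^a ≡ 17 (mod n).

Try successive powers of 2 modulo 29:
2^1 ≡ 2
2^2 ≡ 4
2^3 ≡ 8
2^4 ≡ 16
2^5 ≡ 3
2^6 ≡ 6
2^7 ≡ 12
2^8 ≡ 24
2^9 ≡ 19
2^10 ≡ 9
2^11 ≡ 18
2^12 ≡ 7
2^13 ≡ 14
2^14 ≡ 28
2^15 ≡ 27
2^16 ≡ 25
2^17 ≡ 21
2^18 ≡ 13
2^19 ≡ 26
2^20 ≡ 23
2^21 ≡ 17
Found: a = 21.

21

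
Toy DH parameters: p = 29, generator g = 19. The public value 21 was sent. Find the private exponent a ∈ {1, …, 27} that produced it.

Try successive powers of 19 modulo 29:
19^1 ≡ 19
19^2 ≡ 13
19^3 ≡ 15
19^4 ≡ 24
19^5 ≡ 21
Found: a = 5.

5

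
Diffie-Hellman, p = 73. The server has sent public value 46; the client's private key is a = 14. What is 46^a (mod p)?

Shared key K = 46^14 mod 73.
46^1 ≡ 46 (mod 73)
46^2 = (46^1)^2 ≡ 46^2 = 2116 ≡ 72 (mod 73)
46^4 = (46^2)^2 ≡ 72^2 = 5184 ≡ 1 (mod 73)
46^8 = (46^4)^2 ≡ 1^2 = 1 ≡ 1 (mod 73)
46^14 = 46^8 · 46^4 · 46^2 ≡ 1 · 1 · 72 ≡ 72 (mod 73).

72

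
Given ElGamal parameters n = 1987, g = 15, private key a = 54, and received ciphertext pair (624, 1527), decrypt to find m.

Shared mask s = c₁^a mod n = 624^54 mod 1987.
624^1 ≡ 624 (mod 1987)
624^2 = (624^1)^2 ≡ 624^2 = 389376 ≡ 1911 (mod 1987)
624^4 = (624^2)^2 ≡ 1911^2 = 3651921 ≡ 1802 (mod 1987)
624^8 = (624^4)^2 ≡ 1802^2 = 3247204 ≡ 446 (mod 1987)
624^16 = (624^8)^2 ≡ 446^2 = 198916 ≡ 216 (mod 1987)
624^32 = (624^16)^2 ≡ 216^2 = 46656 ≡ 955 (mod 1987)
624^54 = 624^32 · 624^16 · 624^4 · 624^2 ≡ 955 · 216 · 1802 · 1911 ≡ 68 (mod 1987).
So s = 68; s⁻¹ ≡ 263 (mod 1987).
m = c₂ · s⁻¹ mod 1987 = 1527 · 263 mod 1987 = 227.

227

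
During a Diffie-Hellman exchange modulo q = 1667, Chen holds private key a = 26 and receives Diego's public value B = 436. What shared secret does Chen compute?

291

Shared key K = 436^26 mod 1667.
436^1 ≡ 436 (mod 1667)
436^2 = (436^1)^2 ≡ 436^2 = 190096 ≡ 58 (mod 1667)
436^4 = (436^2)^2 ≡ 58^2 = 3364 ≡ 30 (mod 1667)
436^8 = (436^4)^2 ≡ 30^2 = 900 ≡ 900 (mod 1667)
436^16 = (436^8)^2 ≡ 900^2 = 810000 ≡ 1505 (mod 1667)
436^26 = 436^16 · 436^8 · 436^2 ≡ 1505 · 900 · 58 ≡ 291 (mod 1667).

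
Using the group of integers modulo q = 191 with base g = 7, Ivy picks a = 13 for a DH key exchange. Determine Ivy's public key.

152

Public value = 7^13 (mod 191).
7^1 ≡ 7 (mod 191)
7^2 = (7^1)^2 ≡ 7^2 = 49 ≡ 49 (mod 191)
7^4 = (7^2)^2 ≡ 49^2 = 2401 ≡ 109 (mod 191)
7^8 = (7^4)^2 ≡ 109^2 = 11881 ≡ 39 (mod 191)
7^13 = 7^8 · 7^4 · 7^1 ≡ 39 · 109 · 7 ≡ 152 (mod 191).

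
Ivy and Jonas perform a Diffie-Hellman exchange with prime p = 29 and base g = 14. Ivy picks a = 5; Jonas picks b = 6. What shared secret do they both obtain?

Ivy sends A = g^a mod p = 14^5 mod 29.
14^1 ≡ 14 (mod 29)
14^2 = (14^1)^2 ≡ 14^2 = 196 ≡ 22 (mod 29)
14^4 = (14^2)^2 ≡ 22^2 = 484 ≡ 20 (mod 29)
14^5 = 14^4 · 14^1 ≡ 20 · 14 ≡ 19 (mod 29).
So A = 19. Jonas then computes K = A^b mod p = 19^6 mod 29.
19^1 ≡ 19 (mod 29)
19^2 = (19^1)^2 ≡ 19^2 = 361 ≡ 13 (mod 29)
19^4 = (19^2)^2 ≡ 13^2 = 169 ≡ 24 (mod 29)
19^6 = 19^4 · 19^2 ≡ 24 · 13 ≡ 22 (mod 29).

22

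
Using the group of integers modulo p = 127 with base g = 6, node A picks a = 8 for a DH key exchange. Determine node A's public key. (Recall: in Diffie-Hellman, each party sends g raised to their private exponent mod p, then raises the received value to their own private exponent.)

Public value = 6^8 mod 127.
6^1 ≡ 6 (mod 127)
6^2 = (6^1)^2 ≡ 6^2 = 36 ≡ 36 (mod 127)
6^4 = (6^2)^2 ≡ 36^2 = 1296 ≡ 26 (mod 127)
6^8 = (6^4)^2 ≡ 26^2 = 676 ≡ 41 (mod 127)

41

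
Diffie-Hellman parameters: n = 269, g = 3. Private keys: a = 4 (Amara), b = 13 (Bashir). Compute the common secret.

196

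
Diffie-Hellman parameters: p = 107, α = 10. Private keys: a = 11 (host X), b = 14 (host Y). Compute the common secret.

19

Host X sends A = α^a mod p = 10^11 mod 107.
10^1 ≡ 10 (mod 107)
10^2 = (10^1)^2 ≡ 10^2 = 100 ≡ 100 (mod 107)
10^4 = (10^2)^2 ≡ 100^2 = 10000 ≡ 49 (mod 107)
10^8 = (10^4)^2 ≡ 49^2 = 2401 ≡ 47 (mod 107)
10^11 = 10^8 · 10^2 · 10^1 ≡ 47 · 100 · 10 ≡ 27 (mod 107).
So A = 27. Host Y then computes K = A^b mod p = 27^14 mod 107.
27^1 ≡ 27 (mod 107)
27^2 = (27^1)^2 ≡ 27^2 = 729 ≡ 87 (mod 107)
27^4 = (27^2)^2 ≡ 87^2 = 7569 ≡ 79 (mod 107)
27^8 = (27^4)^2 ≡ 79^2 = 6241 ≡ 35 (mod 107)
27^14 = 27^8 · 27^4 · 27^2 ≡ 35 · 79 · 87 ≡ 19 (mod 107).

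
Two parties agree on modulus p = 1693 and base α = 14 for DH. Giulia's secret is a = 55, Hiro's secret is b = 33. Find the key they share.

Hiro sends B = α^b mod p = 14^33 mod 1693.
14^1 ≡ 14 (mod 1693)
14^2 = (14^1)^2 ≡ 14^2 = 196 ≡ 196 (mod 1693)
14^4 = (14^2)^2 ≡ 196^2 = 38416 ≡ 1170 (mod 1693)
14^8 = (14^4)^2 ≡ 1170^2 = 1368900 ≡ 956 (mod 1693)
14^16 = (14^8)^2 ≡ 956^2 = 913936 ≡ 1409 (mod 1693)
14^32 = (14^16)^2 ≡ 1409^2 = 1985281 ≡ 1085 (mod 1693)
14^33 = 14^32 · 14^1 ≡ 1085 · 14 ≡ 1646 (mod 1693).
So B = 1646. Giulia then computes K = B^a mod p = 1646^55 mod 1693.
1646^1 ≡ 1646 (mod 1693)
1646^2 = (1646^1)^2 ≡ 1646^2 = 2709316 ≡ 516 (mod 1693)
1646^4 = (1646^2)^2 ≡ 516^2 = 266256 ≡ 455 (mod 1693)
1646^8 = (1646^4)^2 ≡ 455^2 = 207025 ≡ 479 (mod 1693)
1646^16 = (1646^8)^2 ≡ 479^2 = 229441 ≡ 886 (mod 1693)
1646^32 = (1646^16)^2 ≡ 886^2 = 784996 ≡ 1137 (mod 1693)
1646^55 = 1646^32 · 1646^16 · 1646^4 · 1646^2 · 1646^1 ≡ 1137 · 886 · 455 · 516 · 1646 ≡ 1214 (mod 1693).

1214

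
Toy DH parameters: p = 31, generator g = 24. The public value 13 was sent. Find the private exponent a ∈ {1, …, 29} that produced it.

17

Try successive powers of 24 modulo 31:
24^1 ≡ 24
24^2 ≡ 18
24^3 ≡ 29
24^4 ≡ 14
24^5 ≡ 26
24^6 ≡ 4
24^7 ≡ 3
24^8 ≡ 10
24^9 ≡ 23
24^10 ≡ 25
24^11 ≡ 11
24^12 ≡ 16
24^13 ≡ 12
24^14 ≡ 9
24^15 ≡ 30
24^16 ≡ 7
24^17 ≡ 13
Found: a = 17.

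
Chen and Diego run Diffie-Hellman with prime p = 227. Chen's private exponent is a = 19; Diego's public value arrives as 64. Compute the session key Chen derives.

225

Shared key K = 64^19 mod 227.
64^1 ≡ 64 (mod 227)
64^2 = (64^1)^2 ≡ 64^2 = 4096 ≡ 10 (mod 227)
64^4 = (64^2)^2 ≡ 10^2 = 100 ≡ 100 (mod 227)
64^8 = (64^4)^2 ≡ 100^2 = 10000 ≡ 12 (mod 227)
64^16 = (64^8)^2 ≡ 12^2 = 144 ≡ 144 (mod 227)
64^19 = 64^16 · 64^2 · 64^1 ≡ 144 · 10 · 64 ≡ 225 (mod 227).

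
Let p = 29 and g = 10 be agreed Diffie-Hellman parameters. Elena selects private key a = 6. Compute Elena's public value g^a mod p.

Public value = 10^6 mod 29.
10^1 ≡ 10 (mod 29)
10^2 = (10^1)^2 ≡ 10^2 = 100 ≡ 13 (mod 29)
10^4 = (10^2)^2 ≡ 13^2 = 169 ≡ 24 (mod 29)
10^6 = 10^4 · 10^2 ≡ 24 · 13 ≡ 22 (mod 29).

22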